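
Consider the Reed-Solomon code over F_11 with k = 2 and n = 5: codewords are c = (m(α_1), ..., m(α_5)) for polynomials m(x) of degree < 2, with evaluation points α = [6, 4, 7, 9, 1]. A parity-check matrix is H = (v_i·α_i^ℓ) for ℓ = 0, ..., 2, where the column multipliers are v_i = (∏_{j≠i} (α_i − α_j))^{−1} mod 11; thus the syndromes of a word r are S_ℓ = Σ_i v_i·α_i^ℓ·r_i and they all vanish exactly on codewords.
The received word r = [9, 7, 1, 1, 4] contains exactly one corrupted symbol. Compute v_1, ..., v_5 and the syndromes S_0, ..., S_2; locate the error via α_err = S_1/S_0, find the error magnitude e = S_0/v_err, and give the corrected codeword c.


S = (3, 10, 4), error at position 3, error magnitude e = 2, c = [9, 7, 10, 1, 4].

Step 1: column multipliers v_i = (∏_{j≠i}(α_i − α_j))^{−1} mod 11.
  i = 1 (α = 6): (6−4)(6−7)(6−9)(6−1) = 2·(−1)·(−3)·5 = 30 ≡ 8, so v_1 = 8^{−1} = 7 (mod 11).
  i = 2 (α = 4): (4−6)(4−7)(4−9)(4−1) = (−2)·(−3)·(−5)·3 = −90 ≡ 9, so v_2 = 9^{−1} = 5 (mod 11).
  i = 3 (α = 7): (7−6)(7−4)(7−9)(7−1) = 1·3·(−2)·6 = −36 ≡ 8, so v_3 = 8^{−1} = 7 (mod 11).
  i = 4 (α = 9): (9−6)(9−4)(9−7)(9−1) = 3·5·2·8 = 240 ≡ 9, so v_4 = 9^{−1} = 5 (mod 11).
  i = 5 (α = 1): (1−6)(1−4)(1−7)(1−9) = (−5)·(−3)·(−6)·(−8) = 720 ≡ 5, so v_5 = 5^{−1} = 9 (mod 11).
  v = [7, 5, 7, 5, 9].
Step 2: syndromes of r = [9, 7, 1, 1, 4] (all sums mod 11).
  S_0 = Σ v_i r_i = 7·9 + 5·7 + 7·1 + 5·1 + 9·4 = 146 ≡ 3.
  S_1 = Σ v_i α_i r_i = 7·6·9 + 5·4·7 + 7·7·1 + 5·9·1 + 9·1·4 = 648 ≡ 10.
  α_i^2 mod 11 = [3, 5, 5, 4, 1].
  S_2 = Σ v_i α_i^2 r_i = 7·3·9 + 5·5·7 + 7·5·1 + 5·4·1 + 9·1·4 = 455 ≡ 4.
  S = (3, 10, 4) ≠ 0, so r is not a codeword (an error is present).
Step 3: locate the error. For a single error e at position i, S_ℓ = v_i·e·α_i^ℓ, so α_err = S_1/S_0.
  S_0^{−1} = 3^{−1} = 4 (mod 11), so α_err = 10·4 = 40 ≡ 7 = α_3. Error position i = 3.
  Consistency check: S_2/S_1 = 4·10 = 40 ≡ 7 = α_err ✓ (single-error assumption holds).
Step 4: error magnitude e = S_0/v_3 = S_0·∏_{j≠3}(α_3 − α_j) = 3·8 = 24 ≡ 2 (mod 11).
Step 5: correct position 3: c_3 = r_3 − e = 1 − 2 ≡ 10 (mod 11). Hence c = [9, 7, 10, 1, 4].
  Check: interpolating c through the α_i gives m(x) = 3 + 1·x (degree < 2) with m(α_i) = c_i for every i, so c is indeed a codeword.


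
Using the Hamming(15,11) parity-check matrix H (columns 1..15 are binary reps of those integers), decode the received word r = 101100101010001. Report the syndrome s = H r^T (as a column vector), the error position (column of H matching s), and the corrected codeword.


s = (1, 1, 0, 0)^T, error position = 12, corrected codeword c = 101100101011001

Compute s = H r^T mod 2 one row at a time:
  s_1 = 0 + 1 + 0 + 1 + 0 + 0 + 0 + 1 = 3 ≡ 1 (mod 2).
  s_2 = 1 + 0 + 0 + 1 + 0 + 0 + 0 + 1 = 3 ≡ 1 (mod 2).
  s_3 = 0 + 1 + 0 + 1 + 0 + 1 + 0 + 1 = 4 ≡ 0 (mod 2).
  s_4 = 1 + 1 + 0 + 1 + 1 + 1 + 0 + 1 = 6 ≡ 0 (mod 2).
s = (1, 1, 0, 0)^T — this equals column 12 of H (binary 1100), so error is at position 12.
Correct: flip bit 12 of r = 101100101010001 to get c = 101100101011001.


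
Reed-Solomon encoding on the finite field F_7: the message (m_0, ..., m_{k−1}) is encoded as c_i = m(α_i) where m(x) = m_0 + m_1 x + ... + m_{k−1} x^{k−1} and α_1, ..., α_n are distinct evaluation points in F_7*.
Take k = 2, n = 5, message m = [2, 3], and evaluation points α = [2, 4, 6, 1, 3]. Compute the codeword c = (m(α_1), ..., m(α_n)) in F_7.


c = [1, 0, 6, 5, 4]

Message polynomial: m(x) = 2 + 3·x (mod 7).
For each evaluation point α_i, compute m(α_i) mod 7:
  α_1 = 2: Horner steps 3 → 1, so m(2) = 1.
  α_2 = 4: Horner steps 3 → 0, so m(4) = 0.
  α_3 = 6: Horner steps 3 → 6, so m(6) = 6.
  α_4 = 1: Horner steps 3 → 5, so m(1) = 5.
  α_5 = 3: Horner steps 3 → 4, so m(3) = 4.
Codeword c = [1, 0, 6, 5, 4] ∈ F_7^5.


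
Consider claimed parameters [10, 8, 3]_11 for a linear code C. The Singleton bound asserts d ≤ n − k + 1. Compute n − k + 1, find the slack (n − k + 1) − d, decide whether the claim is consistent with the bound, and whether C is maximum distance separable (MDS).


Singleton RHS = n − k + 1 = 3, slack = 0, bound satisfied, MDS.

Singleton bound: d ≤ n − k + 1.
Here n = 10, k = 8, so n − k + 1 = 3.
Given d = 3, check d ≤ 3: YES.
Slack = (n − k + 1) − d = 0.
The code is MDS (slack = 0).
Description: the claimed parameters are [10, 8, 3]_11; such a code would be MDS (meets Singleton bound).


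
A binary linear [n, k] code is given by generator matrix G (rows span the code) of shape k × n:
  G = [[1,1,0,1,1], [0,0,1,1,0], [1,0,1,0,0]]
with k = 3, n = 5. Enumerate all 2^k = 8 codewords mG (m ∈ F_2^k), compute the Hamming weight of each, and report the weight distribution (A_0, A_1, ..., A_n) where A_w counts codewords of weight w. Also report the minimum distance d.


Weight distribution: A_0 = 1, A_2 = 4, A_4 = 3. Minimum distance d = 2.

Enumerate all 2^3 = 8 messages m ∈ F_2^3.
For each, compute codeword c = mG in F_2^5, then tally its weight.
  m = 000 → c = 00000, weight = 0.
  m = 100 → c = 11011, weight = 4.
  m = 010 → c = 00110, weight = 2.
  m = 110 → c = 11101, weight = 4.
  m = 001 → c = 10100, weight = 2.
  m = 101 → c = 01111, weight = 4.
  m = 011 → c = 10010, weight = 2.
  m = 111 → c = 01001, weight = 2.
Tally weights:
  weight 0: 1 codewords.
  weight 2: 4 codewords.
  weight 4: 3 codewords.
Minimum distance d = smallest w > 0 with A_w > 0 = 2.
Sanity: Σ A_w = 8 = 2^3 = 8 ✓.


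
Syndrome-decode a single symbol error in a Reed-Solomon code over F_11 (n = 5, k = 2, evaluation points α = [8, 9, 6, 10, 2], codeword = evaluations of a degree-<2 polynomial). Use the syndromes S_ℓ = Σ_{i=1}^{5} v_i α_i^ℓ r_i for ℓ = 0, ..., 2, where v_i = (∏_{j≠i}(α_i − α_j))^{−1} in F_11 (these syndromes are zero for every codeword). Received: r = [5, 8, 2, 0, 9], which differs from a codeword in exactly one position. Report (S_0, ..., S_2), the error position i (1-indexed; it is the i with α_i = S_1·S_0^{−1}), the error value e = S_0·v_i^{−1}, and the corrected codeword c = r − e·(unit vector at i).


S = (1, 6, 3), error at position 3, error magnitude e = 3, c = [5, 8, 10, 0, 9].

Step 1: column multipliers v_i = (∏_{j≠i}(α_i − α_j))^{−1} mod 11.
  i = 1 (α = 8): (8−9)(8−6)(8−10)(8−2) = (−1)·2·(−2)·6 = 24 ≡ 2, so v_1 = 2^{−1} = 6 (mod 11).
  i = 2 (α = 9): (9−8)(9−6)(9−10)(9−2) = 1·3·(−1)·7 = −21 ≡ 1, so v_2 = 1^{−1} = 1 (mod 11).
  i = 3 (α = 6): (6−8)(6−9)(6−10)(6−2) = (−2)·(−3)·(−4)·4 = −96 ≡ 3, so v_3 = 3^{−1} = 4 (mod 11).
  i = 4 (α = 10): (10−8)(10−9)(10−6)(10−2) = 2·1·4·8 = 64 ≡ 9, so v_4 = 9^{−1} = 5 (mod 11).
  i = 5 (α = 2): (2−8)(2−9)(2−6)(2−10) = (−6)·(−7)·(−4)·(−8) = 1344 ≡ 2, so v_5 = 2^{−1} = 6 (mod 11).
  v = [6, 1, 4, 5, 6].
Step 2: syndromes of r = [5, 8, 2, 0, 9] (all sums mod 11).
  S_0 = Σ v_i r_i = 6·5 + 1·8 + 4·2 + 5·0 + 6·9 = 100 ≡ 1.
  S_1 = Σ v_i α_i r_i = 6·8·5 + 1·9·8 + 4·6·2 + 5·10·0 + 6·2·9 = 468 ≡ 6.
  α_i^2 mod 11 = [9, 4, 3, 1, 4].
  S_2 = Σ v_i α_i^2 r_i = 6·9·5 + 1·4·8 + 4·3·2 + 5·1·0 + 6·4·9 = 542 ≡ 3.
  S = (1, 6, 3) ≠ 0, so r is not a codeword (an error is present).
Step 3: locate the error. For a single error e at position i, S_ℓ = v_i·e·α_i^ℓ, so α_err = S_1/S_0.
  S_0^{−1} = 1^{−1} = 1 (mod 11), so α_err = 6·1 = 6 ≡ 6 = α_3. Error position i = 3.
  Consistency check: S_2/S_1 = 3·2 = 6 ≡ 6 = α_err ✓ (single-error assumption holds).
Step 4: error magnitude e = S_0/v_3 = S_0·∏_{j≠3}(α_3 − α_j) = 1·3 = 3 ≡ 3 (mod 11).
Step 5: correct position 3: c_3 = r_3 − e = 2 − 3 ≡ 10 (mod 11). Hence c = [5, 8, 10, 0, 9].
  Check: interpolating c through the α_i gives m(x) = 3 + 3·x (degree < 2) with m(α_i) = c_i for every i, so c is indeed a codeword.


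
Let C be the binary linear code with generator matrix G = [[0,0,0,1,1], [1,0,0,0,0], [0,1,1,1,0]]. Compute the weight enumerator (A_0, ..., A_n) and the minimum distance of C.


Weight distribution: A_0 = 1, A_1 = 1, A_2 = 1, A_3 = 3, A_4 = 2. Minimum distance d = 1.

Enumerate all 2^3 = 8 messages m ∈ F_2^3.
For each, compute codeword c = mG in F_2^5, then tally its weight.
  m = 000 → c = 00000, weight = 0.
  m = 100 → c = 00011, weight = 2.
  m = 010 → c = 10000, weight = 1.
  m = 110 → c = 10011, weight = 3.
  m = 001 → c = 01110, weight = 3.
  m = 101 → c = 01101, weight = 3.
  m = 011 → c = 11110, weight = 4.
  m = 111 → c = 11101, weight = 4.
Tally weights:
  weight 0: 1 codewords.
  weight 1: 1 codewords.
  weight 2: 1 codewords.
  weight 3: 3 codewords.
  weight 4: 2 codewords.
Minimum distance d = smallest w > 0 with A_w > 0 = 1.
Sanity: Σ A_w = 8 = 2^3 = 8 ✓.


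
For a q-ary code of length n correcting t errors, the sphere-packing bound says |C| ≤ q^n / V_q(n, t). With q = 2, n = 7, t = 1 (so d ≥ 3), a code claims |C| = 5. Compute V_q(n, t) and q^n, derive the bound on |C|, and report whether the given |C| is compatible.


V_q(n, t) = 8, q^n = 128, Hamming bound = 16, |C| = 5 ≤ bound (satisfied).

Step 1: Compute V_q(n, t) = Σ_{j=0}^1 C(n, j) (q−1)^j.
  j = 0: C(7,0)·(1)^0 = 1·1 = 1.
  j = 1: C(7,1)·(1)^1 = 7·1 = 7.
  V_q(n, t) = 1 + 7 = 8.
Step 2: q^n = 2^7 = 128.
Step 3: Hamming bound ⌊q^n / V_q(n,t)⌋ = ⌊128/8⌋ = 16.
Step 4: Compare |C| = 5 to 16: satisfied.
The claimed |C| lies below the Hamming bound.


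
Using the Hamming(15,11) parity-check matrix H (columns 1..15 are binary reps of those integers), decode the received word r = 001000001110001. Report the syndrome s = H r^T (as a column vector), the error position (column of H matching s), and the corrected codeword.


s = (0, 1, 0, 0)^T, error position = 4, corrected codeword c = 001100001110001

Compute s = H r^T mod 2 one row at a time:
  s_1 = 0 + 1 + 1 + 1 + 0 + 0 + 0 + 1 = 4 ≡ 0 (mod 2).
  s_2 = 0 + 0 + 0 + 0 + 0 + 0 + 0 + 1 = 1 ≡ 1 (mod 2).
  s_3 = 0 + 1 + 0 + 0 + 1 + 1 + 0 + 1 = 4 ≡ 0 (mod 2).
  s_4 = 0 + 1 + 0 + 0 + 1 + 1 + 0 + 1 = 4 ≡ 0 (mod 2).
s = (0, 1, 0, 0)^T — this equals column 4 of H (binary 0100), so error is at position 4.
Correct: flip bit 4 of r = 001000001110001 to get c = 001100001110001.


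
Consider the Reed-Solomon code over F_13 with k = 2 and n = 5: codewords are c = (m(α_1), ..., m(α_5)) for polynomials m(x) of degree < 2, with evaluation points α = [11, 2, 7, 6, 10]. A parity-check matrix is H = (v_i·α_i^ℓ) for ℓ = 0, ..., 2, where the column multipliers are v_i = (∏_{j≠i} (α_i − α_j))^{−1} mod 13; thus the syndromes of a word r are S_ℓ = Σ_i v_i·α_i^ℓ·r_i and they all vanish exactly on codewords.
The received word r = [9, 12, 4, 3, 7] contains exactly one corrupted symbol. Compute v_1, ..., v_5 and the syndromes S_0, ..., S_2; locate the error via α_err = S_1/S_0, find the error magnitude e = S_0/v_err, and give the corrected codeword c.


S = (6, 1, 11), error at position 1, error magnitude e = 1, c = [8, 12, 4, 3, 7].

Step 1: column multipliers v_i = (∏_{j≠i}(α_i − α_j))^{−1} mod 13.
  i = 1 (α = 11): (11−2)(11−7)(11−6)(11−10) = 9·4·5·1 = 180 ≡ 11, so v_1 = 11^{−1} = 6 (mod 13).
  i = 2 (α = 2): (2−11)(2−7)(2−6)(2−10) = (−9)·(−5)·(−4)·(−8) = 1440 ≡ 10, so v_2 = 10^{−1} = 4 (mod 13).
  i = 3 (α = 7): (7−11)(7−2)(7−6)(7−10) = (−4)·5·1·(−3) = 60 ≡ 8, so v_3 = 8^{−1} = 5 (mod 13).
  i = 4 (α = 6): (6−11)(6−2)(6−7)(6−10) = (−5)·4·(−1)·(−4) = −80 ≡ 11, so v_4 = 11^{−1} = 6 (mod 13).
  i = 5 (α = 10): (10−11)(10−2)(10−7)(10−6) = (−1)·8·3·4 = −96 ≡ 8, so v_5 = 8^{−1} = 5 (mod 13).
  v = [6, 4, 5, 6, 5].
Step 2: syndromes of r = [9, 12, 4, 3, 7] (all sums mod 13).
  S_0 = Σ v_i r_i = 6·9 + 4·12 + 5·4 + 6·3 + 5·7 = 175 ≡ 6.
  S_1 = Σ v_i α_i r_i = 6·11·9 + 4·2·12 + 5·7·4 + 6·6·3 + 5·10·7 = 1288 ≡ 1.
  α_i^2 mod 13 = [4, 4, 10, 10, 9].
  S_2 = Σ v_i α_i^2 r_i = 6·4·9 + 4·4·12 + 5·10·4 + 6·10·3 + 5·9·7 = 1103 ≡ 11.
  S = (6, 1, 11) ≠ 0, so r is not a codeword (an error is present).
Step 3: locate the error. For a single error e at position i, S_ℓ = v_i·e·α_i^ℓ, so α_err = S_1/S_0.
  S_0^{−1} = 6^{−1} = 11 (mod 13), so α_err = 1·11 = 11 ≡ 11 = α_1. Error position i = 1.
  Consistency check: S_2/S_1 = 11·1 = 11 ≡ 11 = α_err ✓ (single-error assumption holds).
Step 4: error magnitude e = S_0/v_1 = S_0·∏_{j≠1}(α_1 − α_j) = 6·11 = 66 ≡ 1 (mod 13).
Step 5: correct position 1: c_1 = r_1 − e = 9 − 1 ≡ 8 (mod 13). Hence c = [8, 12, 4, 3, 7].
  Check: interpolating c through the α_i gives m(x) = 10 + 1·x (degree < 2) with m(α_i) = c_i for every i, so c is indeed a codeword.


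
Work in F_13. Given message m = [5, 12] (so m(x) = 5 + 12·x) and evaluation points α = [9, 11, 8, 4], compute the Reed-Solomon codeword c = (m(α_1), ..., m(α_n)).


c = [9, 7, 10, 1]

Message polynomial: m(x) = 5 + 12·x (mod 13).
For each evaluation point α_i, compute m(α_i) mod 13:
  α_1 = 9: Horner steps 12 → 9, so m(9) = 9.
  α_2 = 11: Horner steps 12 → 7, so m(11) = 7.
  α_3 = 8: Horner steps 12 → 10, so m(8) = 10.
  α_4 = 4: Horner steps 12 → 1, so m(4) = 1.
Codeword c = [9, 7, 10, 1] ∈ F_13^4.


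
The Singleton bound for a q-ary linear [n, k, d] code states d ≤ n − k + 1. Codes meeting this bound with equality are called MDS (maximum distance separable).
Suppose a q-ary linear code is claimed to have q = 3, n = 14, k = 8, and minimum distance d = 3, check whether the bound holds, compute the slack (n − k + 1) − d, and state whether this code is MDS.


Singleton RHS = n − k + 1 = 7, slack = 4, bound satisfied, not MDS.

Singleton bound: d ≤ n − k + 1.
Here n = 14, k = 8, so n − k + 1 = 7.
Given d = 3, check d ≤ 7: YES.
Slack = (n − k + 1) − d = 4.
The code is NOT MDS (slack = 4 > 0).
Description: the claimed parameters are [14, 8, 3]_3; such a code would be non-MDS.


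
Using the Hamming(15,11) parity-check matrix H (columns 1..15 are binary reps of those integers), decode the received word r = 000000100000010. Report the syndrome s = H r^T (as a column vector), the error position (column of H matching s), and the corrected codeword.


s = (1, 0, 0, 1)^T, error position = 9, corrected codeword c = 000000101000010

Compute s = H r^T mod 2 one row at a time:
  s_1 = 0 + 0 + 0 + 0 + 0 + 0 + 1 + 0 = 1 ≡ 1 (mod 2).
  s_2 = 0 + 0 + 0 + 1 + 0 + 0 + 1 + 0 = 2 ≡ 0 (mod 2).
  s_3 = 0 + 0 + 0 + 1 + 0 + 0 + 1 + 0 = 2 ≡ 0 (mod 2).
  s_4 = 0 + 0 + 0 + 1 + 0 + 0 + 0 + 0 = 1 ≡ 1 (mod 2).
s = (1, 0, 0, 1)^T — this equals column 9 of H (binary 1001), so error is at position 9.
Correct: flip bit 9 of r = 000000100000010 to get c = 000000101000010.


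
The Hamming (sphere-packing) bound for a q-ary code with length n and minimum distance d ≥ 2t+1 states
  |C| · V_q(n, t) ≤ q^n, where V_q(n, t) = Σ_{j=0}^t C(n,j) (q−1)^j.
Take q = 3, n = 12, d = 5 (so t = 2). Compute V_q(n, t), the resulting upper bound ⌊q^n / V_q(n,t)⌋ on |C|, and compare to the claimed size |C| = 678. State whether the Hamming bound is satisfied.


V_q(n, t) = 289, q^n = 531441, Hamming bound = 1838, |C| = 678 ≤ bound (satisfied).

Step 1: Compute V_q(n, t) = Σ_{j=0}^2 C(n, j) (q−1)^j.
  j = 0: C(12,0)·(2)^0 = 1·1 = 1.
  j = 1: C(12,1)·(2)^1 = 12·2 = 24.
  j = 2: C(12,2)·(2)^2 = 66·4 = 264.
  V_q(n, t) = 1 + 24 + 264 = 289.
Step 2: q^n = 3^12 = 531441.
Step 3: Hamming bound ⌊q^n / V_q(n,t)⌋ = ⌊531441/289⌋ = 1838.
Step 4: Compare |C| = 678 to 1838: satisfied.
The claimed |C| lies below the Hamming bound.


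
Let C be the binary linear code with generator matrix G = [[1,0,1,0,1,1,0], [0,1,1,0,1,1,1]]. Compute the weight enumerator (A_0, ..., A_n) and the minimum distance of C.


Weight distribution: A_0 = 1, A_3 = 1, A_4 = 1, A_5 = 1. Minimum distance d = 3.

Enumerate all 2^2 = 4 messages m ∈ F_2^2.
For each, compute codeword c = mG in F_2^7, then tally its weight.
  m = 00 → c = 0000000, weight = 0.
  m = 10 → c = 1010110, weight = 4.
  m = 01 → c = 0110111, weight = 5.
  m = 11 → c = 1100001, weight = 3.
Tally weights:
  weight 0: 1 codewords.
  weight 3: 1 codewords.
  weight 4: 1 codewords.
  weight 5: 1 codewords.
Minimum distance d = smallest w > 0 with A_w > 0 = 3.
Sanity: Σ A_w = 4 = 2^2 = 4 ✓.


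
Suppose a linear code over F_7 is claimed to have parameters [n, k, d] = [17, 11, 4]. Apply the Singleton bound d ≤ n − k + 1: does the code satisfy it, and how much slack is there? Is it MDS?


Singleton RHS = n − k + 1 = 7, slack = 3, bound satisfied, not MDS.

Singleton bound: d ≤ n − k + 1.
Here n = 17, k = 11, so n − k + 1 = 7.
Given d = 4, check d ≤ 7: YES.
Slack = (n − k + 1) − d = 3.
The code is NOT MDS (slack = 3 > 0).
Description: the claimed parameters are [17, 11, 4]_7; such a code would be non-MDS.


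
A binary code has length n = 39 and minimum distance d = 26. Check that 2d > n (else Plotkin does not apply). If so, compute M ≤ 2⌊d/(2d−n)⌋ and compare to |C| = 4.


Plotkin bound M ≤ 4; given |C| = 4 ≤ bound (satisfied).

Check applicability: 2d = 52, n = 39.
2d − n = 13 > 0, so Plotkin applies.
Compute d/(2d−n) = 26/13 ≈ 2.0000.
⌊d/(2d−n)⌋ = 2.
Plotkin bound: M ≤ 2·2 = 4.
Given |C| = 4, check: satisfied.
This |C| is at the Plotkin bound.


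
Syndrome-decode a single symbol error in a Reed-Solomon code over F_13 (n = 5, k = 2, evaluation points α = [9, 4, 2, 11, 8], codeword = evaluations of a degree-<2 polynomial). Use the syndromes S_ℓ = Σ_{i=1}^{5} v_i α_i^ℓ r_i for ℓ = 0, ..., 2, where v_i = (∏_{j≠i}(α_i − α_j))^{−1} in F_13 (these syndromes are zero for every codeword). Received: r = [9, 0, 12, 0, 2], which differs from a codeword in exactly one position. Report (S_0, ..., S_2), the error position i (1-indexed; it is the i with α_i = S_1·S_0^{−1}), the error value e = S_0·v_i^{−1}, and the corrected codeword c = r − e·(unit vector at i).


S = (3, 7, 12), error at position 4, error magnitude e = 3, c = [9, 0, 12, 10, 2].

Step 1: column multipliers v_i = (∏_{j≠i}(α_i − α_j))^{−1} mod 13.
  i = 1 (α = 9): (9−4)(9−2)(9−11)(9−8) = 5·7·(−2)·1 = −70 ≡ 8, so v_1 = 8^{−1} = 5 (mod 13).
  i = 2 (α = 4): (4−9)(4−2)(4−11)(4−8) = (−5)·2·(−7)·(−4) = −280 ≡ 6, so v_2 = 6^{−1} = 11 (mod 13).
  i = 3 (α = 2): (2−9)(2−4)(2−11)(2−8) = (−7)·(−2)·(−9)·(−6) = 756 ≡ 2, so v_3 = 2^{−1} = 7 (mod 13).
  i = 4 (α = 11): (11−9)(11−4)(11−2)(11−8) = 2·7·9·3 = 378 ≡ 1, so v_4 = 1^{−1} = 1 (mod 13).
  i = 5 (α = 8): (8−9)(8−4)(8−2)(8−11) = (−1)·4·6·(−3) = 72 ≡ 7, so v_5 = 7^{−1} = 2 (mod 13).
  v = [5, 11, 7, 1, 2].
Step 2: syndromes of r = [9, 0, 12, 0, 2] (all sums mod 13).
  S_0 = Σ v_i r_i = 5·9 + 11·0 + 7·12 + 1·0 + 2·2 = 133 ≡ 3.
  S_1 = Σ v_i α_i r_i = 5·9·9 + 11·4·0 + 7·2·12 + 1·11·0 + 2·8·2 = 605 ≡ 7.
  α_i^2 mod 13 = [3, 3, 4, 4, 12].
  S_2 = Σ v_i α_i^2 r_i = 5·3·9 + 11·3·0 + 7·4·12 + 1·4·0 + 2·12·2 = 519 ≡ 12.
  S = (3, 7, 12) ≠ 0, so r is not a codeword (an error is present).
Step 3: locate the error. For a single error e at position i, S_ℓ = v_i·e·α_i^ℓ, so α_err = S_1/S_0.
  S_0^{−1} = 3^{−1} = 9 (mod 13), so α_err = 7·9 = 63 ≡ 11 = α_4. Error position i = 4.
  Consistency check: S_2/S_1 = 12·2 = 24 ≡ 11 = α_err ✓ (single-error assumption holds).
Step 4: error magnitude e = S_0/v_4 = S_0·∏_{j≠4}(α_4 − α_j) = 3·1 = 3 ≡ 3 (mod 13).
Step 5: correct position 4: c_4 = r_4 − e = 0 − 3 ≡ 10 (mod 13). Hence c = [9, 0, 12, 10, 2].
  Check: interpolating c through the α_i gives m(x) = 11 + 7·x (degree < 2) with m(α_i) = c_i for every i, so c is indeed a codeword.


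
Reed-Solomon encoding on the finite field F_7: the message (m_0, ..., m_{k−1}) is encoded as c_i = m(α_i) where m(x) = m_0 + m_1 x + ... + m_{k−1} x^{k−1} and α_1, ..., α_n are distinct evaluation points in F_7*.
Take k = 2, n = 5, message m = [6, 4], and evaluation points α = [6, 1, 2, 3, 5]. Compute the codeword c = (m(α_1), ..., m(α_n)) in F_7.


c = [2, 3, 0, 4, 5]

Message polynomial: m(x) = 6 + 4·x (mod 7).
For each evaluation point α_i, compute m(α_i) mod 7:
  α_1 = 6: Horner steps 4 → 2, so m(6) = 2.
  α_2 = 1: Horner steps 4 → 3, so m(1) = 3.
  α_3 = 2: Horner steps 4 → 0, so m(2) = 0.
  α_4 = 3: Horner steps 4 → 4, so m(3) = 4.
  α_5 = 5: Horner steps 4 → 5, so m(5) = 5.
Codeword c = [2, 3, 0, 4, 5] ∈ F_7^5.


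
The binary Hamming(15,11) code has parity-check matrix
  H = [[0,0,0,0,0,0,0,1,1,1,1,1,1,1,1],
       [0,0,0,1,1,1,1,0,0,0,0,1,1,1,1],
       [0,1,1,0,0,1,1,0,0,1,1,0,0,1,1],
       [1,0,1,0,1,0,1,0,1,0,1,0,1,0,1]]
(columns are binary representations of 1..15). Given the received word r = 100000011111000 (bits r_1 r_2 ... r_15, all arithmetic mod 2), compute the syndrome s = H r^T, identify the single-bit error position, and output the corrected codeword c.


s = (1, 1, 0, 1)^T, error position = 13, corrected codeword c = 100000011111100

Compute s = H r^T mod 2 one row at a time:
  s_1 = 1 + 1 + 1 + 1 + 1 + 0 + 0 + 0 = 5 ≡ 1 (mod 2).
  s_2 = 0 + 0 + 0 + 0 + 1 + 0 + 0 + 0 = 1 ≡ 1 (mod 2).
  s_3 = 0 + 0 + 0 + 0 + 1 + 1 + 0 + 0 = 2 ≡ 0 (mod 2).
  s_4 = 1 + 0 + 0 + 0 + 1 + 1 + 0 + 0 = 3 ≡ 1 (mod 2).
s = (1, 1, 0, 1)^T — this equals column 13 of H (binary 1101), so error is at position 13.
Correct: flip bit 13 of r = 100000011111000 to get c = 100000011111100.


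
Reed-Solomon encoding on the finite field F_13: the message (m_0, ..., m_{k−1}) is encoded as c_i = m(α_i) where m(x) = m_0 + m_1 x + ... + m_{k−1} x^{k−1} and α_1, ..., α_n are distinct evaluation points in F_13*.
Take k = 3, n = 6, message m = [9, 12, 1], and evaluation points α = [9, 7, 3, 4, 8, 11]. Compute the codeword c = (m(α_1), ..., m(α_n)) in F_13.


c = [3, 12, 2, 8, 0, 2]

Message polynomial: m(x) = 9 + 12·x + 1·x^2 (mod 13).
For each evaluation point α_i, compute m(α_i) mod 13:
  α_1 = 9: Horner steps 1 → 8 → 3, so m(9) = 3.
  α_2 = 7: Horner steps 1 → 6 → 12, so m(7) = 12.
  α_3 = 3: Horner steps 1 → 2 → 2, so m(3) = 2.
  α_4 = 4: Horner steps 1 → 3 → 8, so m(4) = 8.
  α_5 = 8: Horner steps 1 → 7 → 0, so m(8) = 0.
  α_6 = 11: Horner steps 1 → 10 → 2, so m(11) = 2.
Codeword c = [3, 12, 2, 8, 0, 2] ∈ F_13^6.


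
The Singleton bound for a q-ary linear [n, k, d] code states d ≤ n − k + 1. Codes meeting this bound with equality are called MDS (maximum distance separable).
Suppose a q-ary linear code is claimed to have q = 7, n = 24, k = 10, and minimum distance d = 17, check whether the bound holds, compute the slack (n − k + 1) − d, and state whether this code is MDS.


Singleton RHS = n − k + 1 = 15, slack = -2, bound violated (no such code; not MDS).

Singleton bound: d ≤ n − k + 1.
Here n = 24, k = 10, so n − k + 1 = 15.
Given d = 17, check d ≤ 15: NO.
Slack = (n − k + 1) − d = -2.
The slack is negative: d = 17 exceeds n − k + 1 = 15 by 2, so the Singleton bound is violated and no linear [24, 10, 17]_7 code can exist. In particular it is not MDS (MDS requires d = n − k + 1 exactly).
Description: the claimed parameters are [24, 10, 17]_7; such a code would be impossible (violates the Singleton bound).


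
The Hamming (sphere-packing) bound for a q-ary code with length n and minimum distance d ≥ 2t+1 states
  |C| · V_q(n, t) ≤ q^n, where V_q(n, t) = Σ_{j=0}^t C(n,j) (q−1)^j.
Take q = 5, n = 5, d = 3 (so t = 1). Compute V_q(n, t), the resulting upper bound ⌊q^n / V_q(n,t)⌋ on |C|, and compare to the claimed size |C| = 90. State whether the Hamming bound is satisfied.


V_q(n, t) = 21, q^n = 3125, Hamming bound = 148, |C| = 90 ≤ bound (satisfied).

Step 1: Compute V_q(n, t) = Σ_{j=0}^1 C(n, j) (q−1)^j.
  j = 0: C(5,0)·(4)^0 = 1·1 = 1.
  j = 1: C(5,1)·(4)^1 = 5·4 = 20.
  V_q(n, t) = 1 + 20 = 21.
Step 2: q^n = 5^5 = 3125.
Step 3: Hamming bound ⌊q^n / V_q(n,t)⌋ = ⌊3125/21⌋ = 148.
Step 4: Compare |C| = 90 to 148: satisfied.
The claimed |C| lies below the Hamming bound.


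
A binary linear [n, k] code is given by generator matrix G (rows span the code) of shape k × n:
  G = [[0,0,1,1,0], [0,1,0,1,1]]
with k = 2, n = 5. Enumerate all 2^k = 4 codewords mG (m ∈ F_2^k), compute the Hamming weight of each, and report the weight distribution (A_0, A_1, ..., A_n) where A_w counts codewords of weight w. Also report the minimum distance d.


Weight distribution: A_0 = 1, A_2 = 1, A_3 = 2. Minimum distance d = 2.

Enumerate all 2^2 = 4 messages m ∈ F_2^2.
For each, compute codeword c = mG in F_2^5, then tally its weight.
  m = 00 → c = 00000, weight = 0.
  m = 10 → c = 00110, weight = 2.
  m = 01 → c = 01011, weight = 3.
  m = 11 → c = 01101, weight = 3.
Tally weights:
  weight 0: 1 codewords.
  weight 2: 1 codewords.
  weight 3: 2 codewords.
Minimum distance d = smallest w > 0 with A_w > 0 = 2.
Sanity: Σ A_w = 4 = 2^2 = 4 ✓.


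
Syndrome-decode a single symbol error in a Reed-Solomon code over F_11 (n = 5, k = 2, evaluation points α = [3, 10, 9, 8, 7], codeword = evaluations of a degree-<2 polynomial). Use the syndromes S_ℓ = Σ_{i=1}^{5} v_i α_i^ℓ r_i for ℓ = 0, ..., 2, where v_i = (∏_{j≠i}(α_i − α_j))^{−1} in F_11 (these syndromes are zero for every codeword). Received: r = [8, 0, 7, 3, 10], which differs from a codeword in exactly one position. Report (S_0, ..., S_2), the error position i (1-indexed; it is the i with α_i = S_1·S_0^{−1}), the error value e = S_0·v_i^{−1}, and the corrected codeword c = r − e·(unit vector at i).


S = (9, 5, 4), error at position 1, error magnitude e = 3, c = [5, 0, 7, 3, 10].

Step 1: column multipliers v_i = (∏_{j≠i}(α_i − α_j))^{−1} mod 11.
  i = 1 (α = 3): (3−10)(3−9)(3−8)(3−7) = (−7)·(−6)·(−5)·(−4) = 840 ≡ 4, so v_1 = 4^{−1} = 3 (mod 11).
  i = 2 (α = 10): (10−3)(10−9)(10−8)(10−7) = 7·1·2·3 = 42 ≡ 9, so v_2 = 9^{−1} = 5 (mod 11).
  i = 3 (α = 9): (9−3)(9−10)(9−8)(9−7) = 6·(−1)·1·2 = −12 ≡ 10, so v_3 = 10^{−1} = 10 (mod 11).
  i = 4 (α = 8): (8−3)(8−10)(8−9)(8−7) = 5·(−2)·(−1)·1 = 10 ≡ 10, so v_4 = 10^{−1} = 10 (mod 11).
  i = 5 (α = 7): (7−3)(7−10)(7−9)(7−8) = 4·(−3)·(−2)·(−1) = −24 ≡ 9, so v_5 = 9^{−1} = 5 (mod 11).
  v = [3, 5, 10, 10, 5].
Step 2: syndromes of r = [8, 0, 7, 3, 10] (all sums mod 11).
  S_0 = Σ v_i r_i = 3·8 + 5·0 + 10·7 + 10·3 + 5·10 = 174 ≡ 9.
  S_1 = Σ v_i α_i r_i = 3·3·8 + 5·10·0 + 10·9·7 + 10·8·3 + 5·7·10 = 1292 ≡ 5.
  α_i^2 mod 11 = [9, 1, 4, 9, 5].
  S_2 = Σ v_i α_i^2 r_i = 3·9·8 + 5·1·0 + 10·4·7 + 10·9·3 + 5·5·10 = 1016 ≡ 4.
  S = (9, 5, 4) ≠ 0, so r is not a codeword (an error is present).
Step 3: locate the error. For a single error e at position i, S_ℓ = v_i·e·α_i^ℓ, so α_err = S_1/S_0.
  S_0^{−1} = 9^{−1} = 5 (mod 11), so α_err = 5·5 = 25 ≡ 3 = α_1. Error position i = 1.
  Consistency check: S_2/S_1 = 4·9 = 36 ≡ 3 = α_err ✓ (single-error assumption holds).
Step 4: error magnitude e = S_0/v_1 = S_0·∏_{j≠1}(α_1 − α_j) = 9·4 = 36 ≡ 3 (mod 11).
Step 5: correct position 1: c_1 = r_1 − e = 8 − 3 ≡ 5 (mod 11). Hence c = [5, 0, 7, 3, 10].
  Check: interpolating c through the α_i gives m(x) = 4 + 4·x (degree < 2) with m(α_i) = c_i for every i, so c is indeed a codeword.


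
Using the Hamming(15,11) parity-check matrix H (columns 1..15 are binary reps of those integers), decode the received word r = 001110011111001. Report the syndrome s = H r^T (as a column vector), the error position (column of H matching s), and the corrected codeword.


s = (0, 0, 0, 1)^T, error position = 1, corrected codeword c = 101110011111001

Compute s = H r^T mod 2 one row at a time:
  s_1 = 1 + 1 + 1 + 1 + 1 + 0 + 0 + 1 = 6 ≡ 0 (mod 2).
  s_2 = 1 + 1 + 0 + 0 + 1 + 0 + 0 + 1 = 4 ≡ 0 (mod 2).
  s_3 = 0 + 1 + 0 + 0 + 1 + 1 + 0 + 1 = 4 ≡ 0 (mod 2).
  s_4 = 0 + 1 + 1 + 0 + 1 + 1 + 0 + 1 = 5 ≡ 1 (mod 2).
s = (0, 0, 0, 1)^T — this equals column 1 of H (binary 0001), so error is at position 1.
Correct: flip bit 1 of r = 001110011111001 to get c = 101110011111001.


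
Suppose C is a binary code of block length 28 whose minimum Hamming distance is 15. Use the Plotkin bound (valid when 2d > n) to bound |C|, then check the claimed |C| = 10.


Plotkin bound M ≤ 14; given |C| = 10 ≤ bound (satisfied).

Check applicability: 2d = 30, n = 28.
2d − n = 2 > 0, so Plotkin applies.
Compute d/(2d−n) = 15/2 ≈ 7.5000.
⌊d/(2d−n)⌋ = 7.
Plotkin bound: M ≤ 2·7 = 14.
Given |C| = 10, check: satisfied.
This |C| is below the Plotkin bound.


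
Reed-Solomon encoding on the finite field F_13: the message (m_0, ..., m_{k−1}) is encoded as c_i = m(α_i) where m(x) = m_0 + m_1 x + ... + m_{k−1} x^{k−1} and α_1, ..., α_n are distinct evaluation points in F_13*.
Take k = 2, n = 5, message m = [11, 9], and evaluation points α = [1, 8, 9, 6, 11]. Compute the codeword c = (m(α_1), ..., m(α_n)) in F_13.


c = [7, 5, 1, 0, 6]

Message polynomial: m(x) = 11 + 9·x (mod 13).
For each evaluation point α_i, compute m(α_i) mod 13:
  α_1 = 1: Horner steps 9 → 7, so m(1) = 7.
  α_2 = 8: Horner steps 9 → 5, so m(8) = 5.
  α_3 = 9: Horner steps 9 → 1, so m(9) = 1.
  α_4 = 6: Horner steps 9 → 0, so m(6) = 0.
  α_5 = 11: Horner steps 9 → 6, so m(11) = 6.
Codeword c = [7, 5, 1, 0, 6] ∈ F_13^5.


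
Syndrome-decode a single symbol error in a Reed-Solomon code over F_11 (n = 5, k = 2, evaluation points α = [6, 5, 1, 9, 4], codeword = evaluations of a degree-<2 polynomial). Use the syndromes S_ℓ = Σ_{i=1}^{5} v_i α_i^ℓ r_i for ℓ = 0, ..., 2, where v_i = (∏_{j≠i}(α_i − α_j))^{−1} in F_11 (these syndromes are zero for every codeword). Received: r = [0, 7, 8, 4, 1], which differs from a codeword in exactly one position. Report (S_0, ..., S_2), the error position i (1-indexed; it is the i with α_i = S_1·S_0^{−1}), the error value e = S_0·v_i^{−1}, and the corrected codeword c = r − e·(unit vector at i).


S = (9, 1, 5), error at position 2, error magnitude e = 1, c = [0, 6, 8, 4, 1].

Step 1: column multipliers v_i = (∏_{j≠i}(α_i − α_j))^{−1} mod 11.
  i = 1 (α = 6): (6−5)(6−1)(6−9)(6−4) = 1·5·(−3)·2 = −30 ≡ 3, so v_1 = 3^{−1} = 4 (mod 11).
  i = 2 (α = 5): (5−6)(5−1)(5−9)(5−4) = (−1)·4·(−4)·1 = 16 ≡ 5, so v_2 = 5^{−1} = 9 (mod 11).
  i = 3 (α = 1): (1−6)(1−5)(1−9)(1−4) = (−5)·(−4)·(−8)·(−3) = 480 ≡ 7, so v_3 = 7^{−1} = 8 (mod 11).
  i = 4 (α = 9): (9−6)(9−5)(9−1)(9−4) = 3·4·8·5 = 480 ≡ 7, so v_4 = 7^{−1} = 8 (mod 11).
  i = 5 (α = 4): (4−6)(4−5)(4−1)(4−9) = (−2)·(−1)·3·(−5) = −30 ≡ 3, so v_5 = 3^{−1} = 4 (mod 11).
  v = [4, 9, 8, 8, 4].
Step 2: syndromes of r = [0, 7, 8, 4, 1] (all sums mod 11).
  S_0 = Σ v_i r_i = 4·0 + 9·7 + 8·8 + 8·4 + 4·1 = 163 ≡ 9.
  S_1 = Σ v_i α_i r_i = 4·6·0 + 9·5·7 + 8·1·8 + 8·9·4 + 4·4·1 = 683 ≡ 1.
  α_i^2 mod 11 = [3, 3, 1, 4, 5].
  S_2 = Σ v_i α_i^2 r_i = 4·3·0 + 9·3·7 + 8·1·8 + 8·4·4 + 4·5·1 = 401 ≡ 5.
  S = (9, 1, 5) ≠ 0, so r is not a codeword (an error is present).
Step 3: locate the error. For a single error e at position i, S_ℓ = v_i·e·α_i^ℓ, so α_err = S_1/S_0.
  S_0^{−1} = 9^{−1} = 5 (mod 11), so α_err = 1·5 = 5 ≡ 5 = α_2. Error position i = 2.
  Consistency check: S_2/S_1 = 5·1 = 5 ≡ 5 = α_err ✓ (single-error assumption holds).
Step 4: error magnitude e = S_0/v_2 = S_0·∏_{j≠2}(α_2 − α_j) = 9·5 = 45 ≡ 1 (mod 11).
Step 5: correct position 2: c_2 = r_2 − e = 7 − 1 ≡ 6 (mod 11). Hence c = [0, 6, 8, 4, 1].
  Check: interpolating c through the α_i gives m(x) = 3 + 5·x (degree < 2) with m(α_i) = c_i for every i, so c is indeed a codeword.


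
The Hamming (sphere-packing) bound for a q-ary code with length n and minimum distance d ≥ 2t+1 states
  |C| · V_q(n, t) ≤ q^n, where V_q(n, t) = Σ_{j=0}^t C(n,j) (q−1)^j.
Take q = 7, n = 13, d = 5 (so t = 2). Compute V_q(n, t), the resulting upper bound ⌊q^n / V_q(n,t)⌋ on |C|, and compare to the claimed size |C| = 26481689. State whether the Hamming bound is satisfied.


V_q(n, t) = 2887, q^n = 96889010407, Hamming bound = 33560446, |C| = 26481689 ≤ bound (satisfied).

Step 1: Compute V_q(n, t) = Σ_{j=0}^2 C(n, j) (q−1)^j.
  j = 0: C(13,0)·(6)^0 = 1·1 = 1.
  j = 1: C(13,1)·(6)^1 = 13·6 = 78.
  j = 2: C(13,2)·(6)^2 = 78·36 = 2808.
  V_q(n, t) = 1 + 78 + 2808 = 2887.
Step 2: q^n = 7^13 = 96889010407.
Step 3: Hamming bound ⌊q^n / V_q(n,t)⌋ = ⌊96889010407/2887⌋ = 33560446.
Step 4: Compare |C| = 26481689 to 33560446: satisfied.
The claimed |C| lies below the Hamming bound.


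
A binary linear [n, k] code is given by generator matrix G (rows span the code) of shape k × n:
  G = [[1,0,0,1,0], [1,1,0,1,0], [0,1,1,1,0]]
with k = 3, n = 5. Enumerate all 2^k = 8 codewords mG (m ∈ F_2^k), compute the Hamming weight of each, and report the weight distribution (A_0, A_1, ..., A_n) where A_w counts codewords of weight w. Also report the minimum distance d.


Weight distribution: A_0 = 1, A_1 = 1, A_2 = 3, A_3 = 3. Minimum distance d = 1.

Enumerate all 2^3 = 8 messages m ∈ F_2^3.
For each, compute codeword c = mG in F_2^5, then tally its weight.
  m = 000 → c = 00000, weight = 0.
  m = 100 → c = 10010, weight = 2.
  m = 010 → c = 11010, weight = 3.
  m = 110 → c = 01000, weight = 1.
  m = 001 → c = 01110, weight = 3.
  m = 101 → c = 11100, weight = 3.
  m = 011 → c = 10100, weight = 2.
  m = 111 → c = 00110, weight = 2.
Tally weights:
  weight 0: 1 codewords.
  weight 1: 1 codewords.
  weight 2: 3 codewords.
  weight 3: 3 codewords.
Minimum distance d = smallest w > 0 with A_w > 0 = 1.
Sanity: Σ A_w = 8 = 2^3 = 8 ✓.


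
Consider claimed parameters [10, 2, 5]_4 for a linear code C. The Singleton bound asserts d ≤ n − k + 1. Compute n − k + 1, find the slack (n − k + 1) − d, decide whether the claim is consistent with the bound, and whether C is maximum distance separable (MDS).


Singleton RHS = n − k + 1 = 9, slack = 4, bound satisfied, not MDS.

Singleton bound: d ≤ n − k + 1.
Here n = 10, k = 2, so n − k + 1 = 9.
Given d = 5, check d ≤ 9: YES.
Slack = (n − k + 1) − d = 4.
The code is NOT MDS (slack = 4 > 0).
Description: the claimed parameters are [10, 2, 5]_4; such a code would be non-MDS.


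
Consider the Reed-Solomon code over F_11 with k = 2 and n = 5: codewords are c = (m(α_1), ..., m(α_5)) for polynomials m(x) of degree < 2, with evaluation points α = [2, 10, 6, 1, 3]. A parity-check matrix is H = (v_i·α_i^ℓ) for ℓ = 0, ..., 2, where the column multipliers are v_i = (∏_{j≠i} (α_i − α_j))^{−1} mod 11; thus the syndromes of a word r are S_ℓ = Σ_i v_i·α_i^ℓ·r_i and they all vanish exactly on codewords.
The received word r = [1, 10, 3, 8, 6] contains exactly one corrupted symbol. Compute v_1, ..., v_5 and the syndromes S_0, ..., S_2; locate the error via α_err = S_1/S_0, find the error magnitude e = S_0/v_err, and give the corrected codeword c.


S = (5, 10, 9), error at position 1, error magnitude e = 5, c = [7, 10, 3, 8, 6].

Step 1: column multipliers v_i = (∏_{j≠i}(α_i − α_j))^{−1} mod 11.
  i = 1 (α = 2): (2−10)(2−6)(2−1)(2−3) = (−8)·(−4)·1·(−1) = −32 ≡ 1, so v_1 = 1^{−1} = 1 (mod 11).
  i = 2 (α = 10): (10−2)(10−6)(10−1)(10−3) = 8·4·9·7 = 2016 ≡ 3, so v_2 = 3^{−1} = 4 (mod 11).
  i = 3 (α = 6): (6−2)(6−10)(6−1)(6−3) = 4·(−4)·5·3 = −240 ≡ 2, so v_3 = 2^{−1} = 6 (mod 11).
  i = 4 (α = 1): (1−2)(1−10)(1−6)(1−3) = (−1)·(−9)·(−5)·(−2) = 90 ≡ 2, so v_4 = 2^{−1} = 6 (mod 11).
  i = 5 (α = 3): (3−2)(3−10)(3−6)(3−1) = 1·(−7)·(−3)·2 = 42 ≡ 9, so v_5 = 9^{−1} = 5 (mod 11).
  v = [1, 4, 6, 6, 5].
Step 2: syndromes of r = [1, 10, 3, 8, 6] (all sums mod 11).
  S_0 = Σ v_i r_i = 1·1 + 4·10 + 6·3 + 6·8 + 5·6 = 137 ≡ 5.
  S_1 = Σ v_i α_i r_i = 1·2·1 + 4·10·10 + 6·6·3 + 6·1·8 + 5·3·6 = 648 ≡ 10.
  α_i^2 mod 11 = [4, 1, 3, 1, 9].
  S_2 = Σ v_i α_i^2 r_i = 1·4·1 + 4·1·10 + 6·3·3 + 6·1·8 + 5·9·6 = 416 ≡ 9.
  S = (5, 10, 9) ≠ 0, so r is not a codeword (an error is present).
Step 3: locate the error. For a single error e at position i, S_ℓ = v_i·e·α_i^ℓ, so α_err = S_1/S_0.
  S_0^{−1} = 5^{−1} = 9 (mod 11), so α_err = 10·9 = 90 ≡ 2 = α_1. Error position i = 1.
  Consistency check: S_2/S_1 = 9·10 = 90 ≡ 2 = α_err ✓ (single-error assumption holds).
Step 4: error magnitude e = S_0/v_1 = S_0·∏_{j≠1}(α_1 − α_j) = 5·1 = 5 ≡ 5 (mod 11).
Step 5: correct position 1: c_1 = r_1 − e = 1 − 5 ≡ 7 (mod 11). Hence c = [7, 10, 3, 8, 6].
  Check: interpolating c through the α_i gives m(x) = 9 + 10·x (degree < 2) with m(α_i) = c_i for every i, so c is indeed a codeword.


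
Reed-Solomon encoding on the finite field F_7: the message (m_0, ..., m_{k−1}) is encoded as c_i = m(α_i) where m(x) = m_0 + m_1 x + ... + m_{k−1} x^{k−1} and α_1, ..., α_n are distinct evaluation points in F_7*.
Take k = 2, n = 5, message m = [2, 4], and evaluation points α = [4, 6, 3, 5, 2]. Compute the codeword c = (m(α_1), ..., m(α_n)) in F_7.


c = [4, 5, 0, 1, 3]

Message polynomial: m(x) = 2 + 4·x (mod 7).
For each evaluation point α_i, compute m(α_i) mod 7:
  α_1 = 4: Horner steps 4 → 4, so m(4) = 4.
  α_2 = 6: Horner steps 4 → 5, so m(6) = 5.
  α_3 = 3: Horner steps 4 → 0, so m(3) = 0.
  α_4 = 5: Horner steps 4 → 1, so m(5) = 1.
  α_5 = 2: Horner steps 4 → 3, so m(2) = 3.
Codeword c = [4, 5, 0, 1, 3] ∈ F_7^5.


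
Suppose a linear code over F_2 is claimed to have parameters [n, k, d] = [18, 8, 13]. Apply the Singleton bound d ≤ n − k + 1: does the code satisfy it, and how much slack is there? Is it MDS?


Singleton RHS = n − k + 1 = 11, slack = -2, bound violated (no such code; not MDS).

Singleton bound: d ≤ n − k + 1.
Here n = 18, k = 8, so n − k + 1 = 11.
Given d = 13, check d ≤ 11: NO.
Slack = (n − k + 1) − d = -2.
The slack is negative: d = 13 exceeds n − k + 1 = 11 by 2, so the Singleton bound is violated and no linear [18, 8, 13]_2 code can exist. In particular it is not MDS (MDS requires d = n − k + 1 exactly).
Description: the claimed parameters are [18, 8, 13]_2; such a code would be impossible (violates the Singleton bound).


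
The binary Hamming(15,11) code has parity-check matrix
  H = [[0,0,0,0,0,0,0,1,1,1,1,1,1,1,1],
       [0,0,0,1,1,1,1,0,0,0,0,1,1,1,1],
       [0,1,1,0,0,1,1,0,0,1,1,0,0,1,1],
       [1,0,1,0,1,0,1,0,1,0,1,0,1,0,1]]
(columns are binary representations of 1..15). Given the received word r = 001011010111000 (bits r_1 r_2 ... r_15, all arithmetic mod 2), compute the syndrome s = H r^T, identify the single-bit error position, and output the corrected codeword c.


s = (0, 1, 0, 1)^T, error position = 5, corrected codeword c = 001001010111000

Compute s = H r^T mod 2 one row at a time:
  s_1 = 1 + 0 + 1 + 1 + 1 + 0 + 0 + 0 = 4 ≡ 0 (mod 2).
  s_2 = 0 + 1 + 1 + 0 + 1 + 0 + 0 + 0 = 3 ≡ 1 (mod 2).
  s_3 = 0 + 1 + 1 + 0 + 1 + 1 + 0 + 0 = 4 ≡ 0 (mod 2).
  s_4 = 0 + 1 + 1 + 0 + 0 + 1 + 0 + 0 = 3 ≡ 1 (mod 2).
s = (0, 1, 0, 1)^T — this equals column 5 of H (binary 0101), so error is at position 5.
Correct: flip bit 5 of r = 001011010111000 to get c = 001001010111000.


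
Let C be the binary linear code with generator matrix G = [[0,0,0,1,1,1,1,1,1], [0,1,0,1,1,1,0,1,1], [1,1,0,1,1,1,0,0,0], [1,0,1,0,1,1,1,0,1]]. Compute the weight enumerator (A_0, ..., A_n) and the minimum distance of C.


Weight distribution: A_0 = 1, A_2 = 1, A_3 = 2, A_4 = 1, A_5 = 6, A_6 = 5. Minimum distance d = 2.

Enumerate all 2^4 = 16 messages m ∈ F_2^4.
For each, compute codeword c = mG in F_2^9, then tally its weight.
  m = 0000 → c = 000000000, weight = 0.
  m = 1000 → c = 000111111, weight = 6.
  m = 0100 → c = 010111011, weight = 6.
  m = 1100 → c = 010000100, weight = 2.
  m = 0010 → c = 110111000, weight = 5.
  m = 1010 → c = 110000111, weight = 5.
  m = 0110 → c = 100000011, weight = 3.
  m = 1110 → c = 100111100, weight = 5.
  m = 0001 → c = 101011101, weight = 6.
  m = 1001 → c = 101100010, weight = 4.
  m = 0101 → c = 111100110, weight = 6.
  m = 1101 → c = 111011001, weight = 6.
  m = 0011 → c = 011100101, weight = 5.
  m = 1011 → c = 011011010, weight = 5.
  m = 0111 → c = 001011110, weight = 5.
  m = 1111 → c = 001100001, weight = 3.
Tally weights:
  weight 0: 1 codewords.
  weight 2: 1 codewords.
  weight 3: 2 codewords.
  weight 4: 1 codewords.
  weight 5: 6 codewords.
  weight 6: 5 codewords.
Minimum distance d = smallest w > 0 with A_w > 0 = 2.
Sanity: Σ A_w = 16 = 2^4 = 16 ✓.
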